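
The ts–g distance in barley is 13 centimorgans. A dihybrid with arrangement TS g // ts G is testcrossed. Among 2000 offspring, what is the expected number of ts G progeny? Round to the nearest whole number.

A map distance of 13 centimorgans corresponds to a recombination frequency of 0.130.
The F1 is TS g / ts G, so ts G is a parental gamete class with expected frequency (1 − r)/2 = 0.870/2 = 0.4350.
Expected number = 0.4350 × 2000 = 870.00 ≈ 870.

870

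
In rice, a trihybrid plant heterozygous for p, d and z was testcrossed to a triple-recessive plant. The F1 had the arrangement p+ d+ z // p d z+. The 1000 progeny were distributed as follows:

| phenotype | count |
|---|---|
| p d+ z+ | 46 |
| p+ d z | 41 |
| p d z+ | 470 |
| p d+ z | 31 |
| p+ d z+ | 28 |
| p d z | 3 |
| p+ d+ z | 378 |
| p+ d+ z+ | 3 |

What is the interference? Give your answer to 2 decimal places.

The two rarest classes, p+ d+ z+ and p d z, are the double crossovers. Comparing them with the parentals, only the z allele has switched, so z is the middle locus and the order is p – z – d.
p–z: (59 + 6)/1000 = 0.0650; z–d: (87 + 6)/1000 = 0.0930.
Expected DCO frequency = 0.0650 × 0.0930 ≈ 0.00605; observed = 6/1000 ≈ 0.00600.
Coefficient of coincidence = 0.00600/0.00605 ≈ 0.99; interference = 1 − 0.99 = 0.01.

0.01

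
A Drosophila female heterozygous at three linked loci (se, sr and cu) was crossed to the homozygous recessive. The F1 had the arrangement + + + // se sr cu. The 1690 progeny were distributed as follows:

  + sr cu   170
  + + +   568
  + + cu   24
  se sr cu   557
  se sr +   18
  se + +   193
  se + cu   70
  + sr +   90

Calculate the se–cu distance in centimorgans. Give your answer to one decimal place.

24.0 centimorgans

The two rarest classes, + + cu and se sr +, are the double crossovers. Comparing them with the parentals, only the cu allele has switched, so cu is the middle locus and the order is se – cu – sr.
Crossovers in the se–cu interval produce the single-crossover classes se + + and + sr cu (193 + 170 = 363) plus the double crossovers (42).
RF(se–cu) = (363 + 42) / 1690 = 405/1690 = 0.2396 → 24.0 centimorgans.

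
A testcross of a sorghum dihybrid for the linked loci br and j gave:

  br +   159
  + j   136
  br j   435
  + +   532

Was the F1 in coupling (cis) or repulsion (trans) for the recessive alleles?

cis

The two most frequent classes are + + (532) and br j (435); these are the parental (non-recombinant) types.
So the F1 carried + + on one chromosome and br j on the other — the recessive alleles are on the same chromosome (cis / coupling).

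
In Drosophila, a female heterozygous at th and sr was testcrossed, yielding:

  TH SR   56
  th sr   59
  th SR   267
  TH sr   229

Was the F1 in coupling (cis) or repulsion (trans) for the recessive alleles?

trans

The two most frequent classes are TH sr (229) and th SR (267); these are the parental (non-recombinant) types.
So the F1 carried TH sr on one chromosome and th SR on the other — the recessive alleles are on opposite chromosomes (trans / repulsion).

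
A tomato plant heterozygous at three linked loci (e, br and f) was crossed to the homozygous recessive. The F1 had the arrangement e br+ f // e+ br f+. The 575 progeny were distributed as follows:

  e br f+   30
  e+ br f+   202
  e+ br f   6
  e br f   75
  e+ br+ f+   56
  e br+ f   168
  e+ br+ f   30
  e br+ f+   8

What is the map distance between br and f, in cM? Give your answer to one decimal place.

25.2 cM

The two rarest classes, e br+ f+ and e+ br f, are the double crossovers. Comparing them with the parentals, only the f allele has switched, so f is the middle locus and the order is e – f – br.
Crossovers in the f–br interval produce the single-crossover classes e br f and e+ br+ f+ (75 + 56 = 131) plus the double crossovers (14).
RF(f–br) = (131 + 14) / 575 = 145/575 = 0.2522 → 25.2 cM.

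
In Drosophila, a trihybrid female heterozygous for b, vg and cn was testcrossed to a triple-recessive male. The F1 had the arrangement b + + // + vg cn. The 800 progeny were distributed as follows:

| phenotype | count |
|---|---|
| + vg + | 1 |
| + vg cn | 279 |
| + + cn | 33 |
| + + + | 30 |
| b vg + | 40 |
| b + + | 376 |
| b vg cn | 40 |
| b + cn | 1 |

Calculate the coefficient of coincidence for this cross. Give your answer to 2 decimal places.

The two rarest classes, b + cn and + vg +, are the double crossovers. Comparing them with the parentals, only the cn allele has switched, so cn is the middle locus and the order is b – cn – vg.
b–cn: (70 + 2)/800 = 0.0900; cn–vg: (73 + 2)/800 = 0.0938.
Expected DCO frequency = 0.0900 × 0.0938 ≈ 0.00844; observed = 2/800 ≈ 0.00250.
Coefficient of coincidence = 0.00250/0.00844 ≈ 0.30.

0.30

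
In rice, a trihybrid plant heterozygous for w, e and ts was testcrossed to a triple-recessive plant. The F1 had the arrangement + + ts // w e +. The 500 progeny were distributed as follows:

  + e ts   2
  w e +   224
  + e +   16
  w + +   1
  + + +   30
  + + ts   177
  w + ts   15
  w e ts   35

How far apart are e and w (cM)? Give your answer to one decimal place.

6.8 cM

The two rarest classes, + e ts and w + +, are the double crossovers. Comparing them with the parentals, only the e allele has switched, so e is the middle locus and the order is w – e – ts.
Crossovers in the w–e interval produce the single-crossover classes w + ts and + e + (15 + 16 = 31) plus the double crossovers (3).
RF(w–e) = (31 + 3) / 500 = 34/500 = 0.0680 → 6.8 cM.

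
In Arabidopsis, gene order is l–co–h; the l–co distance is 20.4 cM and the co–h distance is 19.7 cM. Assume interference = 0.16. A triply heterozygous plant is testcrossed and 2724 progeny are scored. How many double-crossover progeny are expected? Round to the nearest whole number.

Map distances give recombination frequencies of 0.204 and 0.197 for the two intervals.
With interference 0.16 (so coincidence = 0.84), expected double-crossover frequency = 0.204 × 0.197 × 0.84 = 0.03376.
Expected number = 0.03376 × 2724 = 91.96 ≈ 92.

92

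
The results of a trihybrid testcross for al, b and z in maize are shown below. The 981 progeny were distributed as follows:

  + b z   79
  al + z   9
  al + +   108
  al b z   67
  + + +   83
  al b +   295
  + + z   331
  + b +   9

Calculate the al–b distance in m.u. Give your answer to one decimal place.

The two most frequent reciprocal classes, + + z and al b +, are the parental types, so the F1 was + + z / al b +.
The two rarest classes, al + z and + b +, are the double crossovers. Comparing them with the parentals, only the al allele has switched, so al is the middle locus and the order is b – al – z.
Crossovers in the b–al interval produce the single-crossover classes + b z and al + + (79 + 108 = 187) plus the double crossovers (18).
RF(b–al) = (187 + 18) / 981 = 205/981 = 0.2090 → 20.9 m.u.

20.9 m.u.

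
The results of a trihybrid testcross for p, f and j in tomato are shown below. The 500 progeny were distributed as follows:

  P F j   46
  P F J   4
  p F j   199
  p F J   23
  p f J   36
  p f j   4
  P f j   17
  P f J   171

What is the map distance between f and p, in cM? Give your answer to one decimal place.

18.0 cM

The two most frequent reciprocal classes, p F j and P f J, are the parental types, so the F1 was p F j / P f J.
The two rarest classes, p f j and P F J, are the double crossovers. Comparing them with the parentals, only the f allele has switched, so f is the middle locus and the order is j – f – p.
Crossovers in the f–p interval produce the single-crossover classes P F j and p f J (46 + 36 = 82) plus the double crossovers (8).
RF(f–p) = (82 + 8) / 500 = 90/500 = 0.1800 → 18.0 cM.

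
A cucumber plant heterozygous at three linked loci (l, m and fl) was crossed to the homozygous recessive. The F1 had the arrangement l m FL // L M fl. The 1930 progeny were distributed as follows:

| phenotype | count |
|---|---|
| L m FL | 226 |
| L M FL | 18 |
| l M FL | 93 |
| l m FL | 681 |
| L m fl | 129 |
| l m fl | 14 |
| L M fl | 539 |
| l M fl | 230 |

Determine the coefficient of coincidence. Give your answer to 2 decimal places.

The two rarest classes, l m fl and L M FL, are the double crossovers. Comparing them with the parentals, only the fl allele has switched, so fl is the middle locus and the order is l – fl – m.
l–fl: (456 + 32)/1930 = 0.2528; fl–m: (222 + 32)/1930 = 0.1316.
Expected DCO frequency = 0.2528 × 0.1316 ≈ 0.03327; observed = 32/1930 ≈ 0.01658.
Coefficient of coincidence = 0.01658/0.03327 ≈ 0.50.

0.50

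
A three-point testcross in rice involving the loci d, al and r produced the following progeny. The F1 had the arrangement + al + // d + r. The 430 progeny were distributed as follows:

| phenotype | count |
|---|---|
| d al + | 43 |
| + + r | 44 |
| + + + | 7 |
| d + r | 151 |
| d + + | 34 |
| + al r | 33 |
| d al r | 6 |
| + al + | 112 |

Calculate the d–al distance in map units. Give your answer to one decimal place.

23.3 map units

The two rarest classes, + + + and d al r, are the double crossovers. Comparing them with the parentals, only the al allele has switched, so al is the middle locus and the order is r – al – d.
Crossovers in the al–d interval produce the single-crossover classes d al + and + + r (43 + 44 = 87) plus the double crossovers (13).
RF(al–d) = (87 + 13) / 430 = 100/430 = 0.2326 → 23.3 map units.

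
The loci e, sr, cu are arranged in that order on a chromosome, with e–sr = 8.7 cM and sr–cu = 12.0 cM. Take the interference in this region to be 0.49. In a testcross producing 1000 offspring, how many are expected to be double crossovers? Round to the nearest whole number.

Map distances give recombination frequencies of 0.087 and 0.120 for the two intervals.
With interference 0.49 (so coincidence = 0.51), expected double-crossover frequency = 0.087 × 0.120 × 0.51 = 0.00532.
Expected number = 0.00532 × 1000 = 5.32 ≈ 5.

5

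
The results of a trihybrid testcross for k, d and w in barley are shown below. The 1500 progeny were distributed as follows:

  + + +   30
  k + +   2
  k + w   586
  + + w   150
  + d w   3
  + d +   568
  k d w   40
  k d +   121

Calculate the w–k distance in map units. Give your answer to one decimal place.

The two most frequent reciprocal classes, + d + and k + w, are the parental types, so the F1 was + d + / k + w.
The two rarest classes, + d w and k + +, are the double crossovers. Comparing them with the parentals, only the w allele has switched, so w is the middle locus and the order is k – w – d.
Crossovers in the k–w interval produce the single-crossover classes k d + and + + w (121 + 150 = 271) plus the double crossovers (5).
RF(k–w) = (271 + 5) / 1500 = 276/1500 = 0.1840 → 18.4 map units.

18.4 map units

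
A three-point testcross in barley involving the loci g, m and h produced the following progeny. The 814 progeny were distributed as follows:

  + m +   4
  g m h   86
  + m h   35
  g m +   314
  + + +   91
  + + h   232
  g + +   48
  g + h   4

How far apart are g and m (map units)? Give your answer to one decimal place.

11.2 map units

The two most frequent reciprocal classes, g m + and + + h, are the parental types, so the F1 was g m + / + + h.
The two rarest classes, + m + and g + h, are the double crossovers. Comparing them with the parentals, only the g allele has switched, so g is the middle locus and the order is h – g – m.
Crossovers in the g–m interval produce the single-crossover classes g + + and + m h (48 + 35 = 83) plus the double crossovers (8).
RF(g–m) = (83 + 8) / 814 = 91/814 = 0.1118 → 11.2 map units.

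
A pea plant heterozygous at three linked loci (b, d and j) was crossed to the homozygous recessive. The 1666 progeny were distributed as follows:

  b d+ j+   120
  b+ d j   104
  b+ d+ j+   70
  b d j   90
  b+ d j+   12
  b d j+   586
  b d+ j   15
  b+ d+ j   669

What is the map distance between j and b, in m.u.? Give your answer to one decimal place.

The two most frequent reciprocal classes, b+ d+ j and b d j+, are the parental types, so the F1 was b+ d+ j / b d j+.
The two rarest classes, b d+ j and b+ d j+, are the double crossovers. Comparing them with the parentals, only the b allele has switched, so b is the middle locus and the order is j – b – d.
Crossovers in the j–b interval produce the single-crossover classes b+ d+ j+ and b d j (70 + 90 = 160) plus the double crossovers (27).
RF(j–b) = (160 + 27) / 1666 = 187/1666 = 0.1122 → 11.2 m.u.

11.2 m.u.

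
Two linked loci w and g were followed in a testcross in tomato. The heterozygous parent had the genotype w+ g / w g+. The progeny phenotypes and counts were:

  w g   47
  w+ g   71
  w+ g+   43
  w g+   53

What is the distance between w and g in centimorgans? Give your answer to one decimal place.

42.1 centimorgans

The recombinant classes are w+ g+ and w g: 43 + 47 = 90.
Recombination frequency = 90/214 = 0.4206 ≈ 42.1%, i.e. 42.1 centimorgans.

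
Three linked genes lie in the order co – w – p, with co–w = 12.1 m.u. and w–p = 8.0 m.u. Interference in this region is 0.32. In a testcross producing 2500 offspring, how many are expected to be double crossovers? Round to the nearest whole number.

16

Map distances give recombination frequencies of 0.121 and 0.080 for the two intervals.
With interference 0.32 (so coincidence = 0.68), expected double-crossover frequency = 0.121 × 0.080 × 0.68 = 0.00658.
Expected number = 0.00658 × 2500 = 16.46 ≈ 16.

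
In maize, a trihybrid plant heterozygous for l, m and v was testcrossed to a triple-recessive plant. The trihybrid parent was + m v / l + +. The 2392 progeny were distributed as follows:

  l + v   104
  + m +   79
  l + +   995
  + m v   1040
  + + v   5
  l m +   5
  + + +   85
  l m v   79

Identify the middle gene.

m

The two rarest classes, + + v and l m +, are the double crossovers. Comparing them with the parentals, only the m allele has switched, so m is the middle locus and the order is l – m – v.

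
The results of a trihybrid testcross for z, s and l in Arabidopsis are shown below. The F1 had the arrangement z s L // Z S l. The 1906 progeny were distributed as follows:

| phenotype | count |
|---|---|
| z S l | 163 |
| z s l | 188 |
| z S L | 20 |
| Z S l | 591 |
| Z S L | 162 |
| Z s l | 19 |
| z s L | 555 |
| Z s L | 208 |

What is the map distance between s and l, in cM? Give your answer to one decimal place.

20.4 cM

The two rarest classes, z S L and Z s l, are the double crossovers. Comparing them with the parentals, only the s allele has switched, so s is the middle locus and the order is z – s – l.
Crossovers in the s–l interval produce the single-crossover classes z s l and Z S L (188 + 162 = 350) plus the double crossovers (39).
RF(s–l) = (350 + 39) / 1906 = 389/1906 = 0.2041 → 20.4 cM.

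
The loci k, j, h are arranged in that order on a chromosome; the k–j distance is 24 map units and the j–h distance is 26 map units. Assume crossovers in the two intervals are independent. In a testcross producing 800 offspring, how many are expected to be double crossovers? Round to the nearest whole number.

50

Map distances give recombination frequencies of 0.240 and 0.260 for the two intervals.
With no interference, expected double-crossover frequency = 0.240 × 0.260 = 0.06240.
Expected number = 0.06240 × 800 = 49.92 ≈ 50.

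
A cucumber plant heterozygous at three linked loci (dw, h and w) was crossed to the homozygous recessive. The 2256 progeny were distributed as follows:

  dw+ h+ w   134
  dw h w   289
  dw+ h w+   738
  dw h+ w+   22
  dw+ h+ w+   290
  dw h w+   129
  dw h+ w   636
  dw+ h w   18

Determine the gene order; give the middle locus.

w

The two most frequent reciprocal classes, dw h+ w and dw+ h w+, are the parental types, so the F1 was dw h+ w / dw+ h w+.
The two rarest classes, dw h+ w+ and dw+ h w, are the double crossovers. Comparing them with the parentals, only the w allele has switched, so w is the middle locus and the order is dw – w – h.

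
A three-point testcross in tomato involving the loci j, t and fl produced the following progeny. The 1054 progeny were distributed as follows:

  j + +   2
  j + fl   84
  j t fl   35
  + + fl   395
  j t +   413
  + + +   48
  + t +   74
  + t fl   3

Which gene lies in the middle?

The two most frequent reciprocal classes, + + fl and j t +, are the parental types, so the F1 was + + fl / j t +.
The two rarest classes, + t fl and j + +, are the double crossovers. Comparing them with the parentals, only the t allele has switched, so t is the middle locus and the order is j – t – fl.

t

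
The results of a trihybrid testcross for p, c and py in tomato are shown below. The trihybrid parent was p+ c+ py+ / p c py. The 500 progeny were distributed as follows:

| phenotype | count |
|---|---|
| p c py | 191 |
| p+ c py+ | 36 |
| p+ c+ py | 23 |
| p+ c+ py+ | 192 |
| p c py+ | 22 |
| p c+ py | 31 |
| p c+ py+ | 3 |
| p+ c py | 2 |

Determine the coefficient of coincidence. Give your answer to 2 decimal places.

0.69

The two rarest classes, p c+ py+ and p+ c py, are the double crossovers. Comparing them with the parentals, only the p allele has switched, so p is the middle locus and the order is py – p – c.
py–p: (45 + 5)/500 = 0.1000; p–c: (67 + 5)/500 = 0.1440.
Expected DCO frequency = 0.1000 × 0.1440 ≈ 0.01440; observed = 5/500 ≈ 0.01000.
Coefficient of coincidence = 0.01000/0.01440 ≈ 0.69.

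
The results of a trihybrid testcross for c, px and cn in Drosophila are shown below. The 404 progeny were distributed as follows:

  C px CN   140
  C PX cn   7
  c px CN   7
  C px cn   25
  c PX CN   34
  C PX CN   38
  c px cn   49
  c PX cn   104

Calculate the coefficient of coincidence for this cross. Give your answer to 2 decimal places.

0.77

The two most frequent reciprocal classes, c PX cn and C px CN, are the parental types, so the F1 was c PX cn / C px CN.
The two rarest classes, C PX cn and c px CN, are the double crossovers. Comparing them with the parentals, only the c allele has switched, so c is the middle locus and the order is px – c – cn.
px–c: (87 + 14)/404 = 0.2500; c–cn: (59 + 14)/404 = 0.1807.
Expected DCO frequency = 0.2500 × 0.1807 ≈ 0.04517; observed = 14/404 ≈ 0.03465.
Coefficient of coincidence = 0.03465/0.04517 ≈ 0.77.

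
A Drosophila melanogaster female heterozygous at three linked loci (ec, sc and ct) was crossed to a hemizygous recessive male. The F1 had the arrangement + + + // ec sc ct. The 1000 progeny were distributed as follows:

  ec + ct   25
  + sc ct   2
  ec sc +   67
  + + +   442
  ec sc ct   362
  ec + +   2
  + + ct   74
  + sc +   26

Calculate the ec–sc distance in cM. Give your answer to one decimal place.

5.5 cM

The two rarest classes, ec + + and + sc ct, are the double crossovers. Comparing them with the parentals, only the ec allele has switched, so ec is the middle locus and the order is sc – ec – ct.
Crossovers in the sc–ec interval produce the single-crossover classes + sc + and ec + ct (26 + 25 = 51) plus the double crossovers (4).
RF(sc–ec) = (51 + 4) / 1000 = 55/1000 = 0.0550 → 5.5 cM.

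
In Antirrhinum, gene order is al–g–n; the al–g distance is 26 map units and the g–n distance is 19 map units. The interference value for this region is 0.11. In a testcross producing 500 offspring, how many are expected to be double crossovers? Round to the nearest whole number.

Map distances give recombination frequencies of 0.260 and 0.190 for the two intervals.
With interference 0.11 (so coincidence = 0.89), expected double-crossover frequency = 0.260 × 0.190 × 0.89 = 0.04397.
Expected number = 0.04397 × 500 = 21.98 ≈ 22.

22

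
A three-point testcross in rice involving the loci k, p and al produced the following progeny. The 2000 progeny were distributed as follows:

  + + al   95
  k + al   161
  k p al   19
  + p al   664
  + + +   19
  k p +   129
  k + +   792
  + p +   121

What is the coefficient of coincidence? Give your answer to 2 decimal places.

The two most frequent reciprocal classes, k + + and + p al, are the parental types, so the F1 was k + + / + p al.
The two rarest classes, + + + and k p al, are the double crossovers. Comparing them with the parentals, only the k allele has switched, so k is the middle locus and the order is al – k – p.
al–k: (282 + 38)/2000 = 0.1600; k–p: (224 + 38)/2000 = 0.1310.
Expected DCO frequency = 0.1600 × 0.1310 ≈ 0.02096; observed = 38/2000 ≈ 0.01900.
Coefficient of coincidence = 0.01900/0.02096 ≈ 0.91.

0.91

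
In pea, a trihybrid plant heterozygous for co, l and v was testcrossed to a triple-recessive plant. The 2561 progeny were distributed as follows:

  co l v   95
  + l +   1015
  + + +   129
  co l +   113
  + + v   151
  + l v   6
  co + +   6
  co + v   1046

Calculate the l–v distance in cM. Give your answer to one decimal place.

9.2 cM

The two most frequent reciprocal classes, co + v and + l +, are the parental types, so the F1 was co + v / + l +.
The two rarest classes, co + + and + l v, are the double crossovers. Comparing them with the parentals, only the v allele has switched, so v is the middle locus and the order is l – v – co.
Crossovers in the l–v interval produce the single-crossover classes co l v and + + + (95 + 129 = 224) plus the double crossovers (12).
RF(l–v) = (224 + 12) / 2561 = 236/2561 = 0.0922 → 9.2 cM.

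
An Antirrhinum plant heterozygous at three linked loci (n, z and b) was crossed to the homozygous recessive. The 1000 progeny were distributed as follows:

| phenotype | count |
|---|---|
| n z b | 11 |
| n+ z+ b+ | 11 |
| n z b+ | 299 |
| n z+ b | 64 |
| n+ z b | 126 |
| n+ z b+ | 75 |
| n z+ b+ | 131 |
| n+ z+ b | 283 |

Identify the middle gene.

The two most frequent reciprocal classes, n+ z+ b and n z b+, are the parental types, so the F1 was n+ z+ b / n z b+.
The two rarest classes, n+ z+ b+ and n z b, are the double crossovers. Comparing them with the parentals, only the b allele has switched, so b is the middle locus and the order is z – b – n.

b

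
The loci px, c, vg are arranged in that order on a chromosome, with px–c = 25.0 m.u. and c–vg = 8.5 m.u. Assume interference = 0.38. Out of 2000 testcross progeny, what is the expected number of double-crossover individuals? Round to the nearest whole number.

Map distances give recombination frequencies of 0.250 and 0.085 for the two intervals.
With interference 0.38 (so coincidence = 0.62), expected double-crossover frequency = 0.250 × 0.085 × 0.62 = 0.01318.
Expected number = 0.01318 × 2000 = 26.35 ≈ 26.

26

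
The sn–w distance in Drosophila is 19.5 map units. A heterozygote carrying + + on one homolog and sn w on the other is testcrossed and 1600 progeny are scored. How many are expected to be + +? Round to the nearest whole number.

A map distance of 19.5 map units corresponds to a recombination frequency of 0.195.
The F1 is + + / sn w, so + + is a parental gamete class with expected frequency (1 − r)/2 = 0.805/2 = 0.4025.
Expected number = 0.4025 × 1600 = 644.00 ≈ 644.

644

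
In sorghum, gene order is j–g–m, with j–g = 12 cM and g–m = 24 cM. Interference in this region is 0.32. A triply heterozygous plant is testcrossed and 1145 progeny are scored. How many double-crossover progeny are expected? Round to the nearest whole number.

Map distances give recombination frequencies of 0.120 and 0.240 for the two intervals.
With interference 0.32 (so coincidence = 0.68), expected double-crossover frequency = 0.120 × 0.240 × 0.68 = 0.01958.
Expected number = 0.01958 × 1145 = 22.42 ≈ 22.

22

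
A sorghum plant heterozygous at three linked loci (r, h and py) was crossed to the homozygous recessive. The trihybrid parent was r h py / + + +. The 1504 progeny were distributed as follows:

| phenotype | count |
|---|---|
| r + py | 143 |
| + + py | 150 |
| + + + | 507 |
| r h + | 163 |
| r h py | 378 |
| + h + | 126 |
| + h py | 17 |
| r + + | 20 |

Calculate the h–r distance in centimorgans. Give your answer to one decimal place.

The two rarest classes, + h py and r + +, are the double crossovers. Comparing them with the parentals, only the r allele has switched, so r is the middle locus and the order is py – r – h.
Crossovers in the r–h interval produce the single-crossover classes r + py and + h + (143 + 126 = 269) plus the double crossovers (37).
RF(r–h) = (269 + 37) / 1504 = 306/1504 = 0.2035 → 20.3 centimorgans.

20.3 centimorgans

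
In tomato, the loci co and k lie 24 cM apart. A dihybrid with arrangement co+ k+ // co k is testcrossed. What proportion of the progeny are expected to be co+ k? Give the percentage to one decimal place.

12.0%

A map distance of 24 cM corresponds to a recombination frequency of 0.240.
The F1 is co+ k+ / co k, so co+ k is a recombinant gamete class with expected frequency r/2 = 0.240/2 = 0.1200.
That is 0.1200 = 12.0% of the progeny.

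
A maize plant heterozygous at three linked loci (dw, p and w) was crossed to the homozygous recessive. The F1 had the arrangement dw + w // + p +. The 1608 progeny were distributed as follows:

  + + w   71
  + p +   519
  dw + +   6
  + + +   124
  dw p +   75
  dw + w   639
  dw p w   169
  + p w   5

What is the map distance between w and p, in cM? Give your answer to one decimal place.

18.9 cM

The two rarest classes, dw + + and + p w, are the double crossovers. Comparing them with the parentals, only the w allele has switched, so w is the middle locus and the order is p – w – dw.
Crossovers in the p–w interval produce the single-crossover classes dw p w and + + + (169 + 124 = 293) plus the double crossovers (11).
RF(p–w) = (293 + 11) / 1608 = 304/1608 = 0.1891 → 18.9 cM.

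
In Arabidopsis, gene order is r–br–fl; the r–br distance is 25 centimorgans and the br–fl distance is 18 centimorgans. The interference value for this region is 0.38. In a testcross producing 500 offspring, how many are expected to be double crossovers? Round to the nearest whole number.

Map distances give recombination frequencies of 0.250 and 0.180 for the two intervals.
With interference 0.38 (so coincidence = 0.62), expected double-crossover frequency = 0.250 × 0.180 × 0.62 = 0.02790.
Expected number = 0.02790 × 500 = 13.95 ≈ 14.

14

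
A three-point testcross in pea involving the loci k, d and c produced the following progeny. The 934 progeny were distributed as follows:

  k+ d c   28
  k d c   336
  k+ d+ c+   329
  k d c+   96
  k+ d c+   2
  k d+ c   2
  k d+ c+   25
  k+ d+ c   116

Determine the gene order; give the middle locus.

The two most frequent reciprocal classes, k+ d+ c+ and k d c, are the parental types, so the F1 was k+ d+ c+ / k d c.
The two rarest classes, k+ d c+ and k d+ c, are the double crossovers. Comparing them with the parentals, only the d allele has switched, so d is the middle locus and the order is c – d – k.

d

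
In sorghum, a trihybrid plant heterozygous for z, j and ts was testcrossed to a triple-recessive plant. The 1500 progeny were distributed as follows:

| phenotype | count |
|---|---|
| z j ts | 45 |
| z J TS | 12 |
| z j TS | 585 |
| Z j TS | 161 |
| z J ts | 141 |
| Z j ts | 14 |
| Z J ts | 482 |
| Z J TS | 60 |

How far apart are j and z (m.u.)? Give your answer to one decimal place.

The two most frequent reciprocal classes, z j TS and Z J ts, are the parental types, so the F1 was z j TS / Z J ts.
The two rarest classes, z J TS and Z j ts, are the double crossovers. Comparing them with the parentals, only the j allele has switched, so j is the middle locus and the order is z – j – ts.
Crossovers in the z–j interval produce the single-crossover classes Z j TS and z J ts (161 + 141 = 302) plus the double crossovers (26).
RF(z–j) = (302 + 26) / 1500 = 328/1500 = 0.2187 → 21.9 m.u.

21.9 m.u.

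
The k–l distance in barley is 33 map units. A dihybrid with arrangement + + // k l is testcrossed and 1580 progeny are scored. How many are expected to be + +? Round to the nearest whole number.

529

A map distance of 33 map units corresponds to a recombination frequency of 0.330.
The F1 is + + / k l, so + + is a parental gamete class with expected frequency (1 − r)/2 = 0.670/2 = 0.3350.
Expected number = 0.3350 × 1580 = 529.30 ≈ 529.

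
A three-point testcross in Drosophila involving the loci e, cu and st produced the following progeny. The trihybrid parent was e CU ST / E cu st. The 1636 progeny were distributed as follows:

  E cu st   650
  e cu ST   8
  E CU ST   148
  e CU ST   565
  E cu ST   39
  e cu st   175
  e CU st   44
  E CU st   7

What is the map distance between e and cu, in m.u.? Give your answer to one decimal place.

20.7 m.u.

The two rarest classes, e cu ST and E CU st, are the double crossovers. Comparing them with the parentals, only the cu allele has switched, so cu is the middle locus and the order is e – cu – st.
Crossovers in the e–cu interval produce the single-crossover classes E CU ST and e cu st (148 + 175 = 323) plus the double crossovers (15).
RF(e–cu) = (323 + 15) / 1636 = 338/1636 = 0.2066 → 20.7 m.u.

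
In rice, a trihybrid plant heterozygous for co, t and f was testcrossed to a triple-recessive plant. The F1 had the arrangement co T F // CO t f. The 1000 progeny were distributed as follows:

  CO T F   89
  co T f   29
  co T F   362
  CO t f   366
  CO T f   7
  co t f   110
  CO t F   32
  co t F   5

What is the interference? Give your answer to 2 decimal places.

The two rarest classes, co t F and CO T f, are the double crossovers. Comparing them with the parentals, only the t allele has switched, so t is the middle locus and the order is f – t – co.
f–t: (61 + 12)/1000 = 0.0730; t–co: (199 + 12)/1000 = 0.2110.
Expected DCO frequency = 0.0730 × 0.2110 ≈ 0.01540; observed = 12/1000 ≈ 0.01200.
Coefficient of coincidence = 0.01200/0.01540 ≈ 0.78; interference = 1 − 0.78 = 0.22.

0.22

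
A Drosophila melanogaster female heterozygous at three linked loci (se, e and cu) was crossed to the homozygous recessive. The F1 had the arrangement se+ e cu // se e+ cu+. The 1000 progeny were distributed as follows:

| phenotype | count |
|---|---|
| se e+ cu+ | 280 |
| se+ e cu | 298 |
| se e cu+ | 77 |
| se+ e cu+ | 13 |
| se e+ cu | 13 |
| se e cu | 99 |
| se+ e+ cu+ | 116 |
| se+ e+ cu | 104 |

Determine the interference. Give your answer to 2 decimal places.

The two rarest classes, se+ e cu+ and se e+ cu, are the double crossovers. Comparing them with the parentals, only the cu allele has switched, so cu is the middle locus and the order is se – cu – e.
se–cu: (215 + 26)/1000 = 0.2410; cu–e: (181 + 26)/1000 = 0.2070.
Expected DCO frequency = 0.2410 × 0.2070 ≈ 0.04989; observed = 26/1000 ≈ 0.02600.
Coefficient of coincidence = 0.02600/0.04989 ≈ 0.52; interference = 1 − 0.52 = 0.48.

0.48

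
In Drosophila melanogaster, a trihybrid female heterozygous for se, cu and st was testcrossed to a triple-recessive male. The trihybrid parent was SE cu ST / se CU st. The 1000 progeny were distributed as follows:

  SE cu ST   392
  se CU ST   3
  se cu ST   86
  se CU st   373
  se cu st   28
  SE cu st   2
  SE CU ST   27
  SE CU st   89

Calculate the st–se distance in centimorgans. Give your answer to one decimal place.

18.0 centimorgans

The two rarest classes, SE cu st and se CU ST, are the double crossovers. Comparing them with the parentals, only the st allele has switched, so st is the middle locus and the order is cu – st – se.
Crossovers in the st–se interval produce the single-crossover classes se cu ST and SE CU st (86 + 89 = 175) plus the double crossovers (5).
RF(st–se) = (175 + 5) / 1000 = 180/1000 = 0.1800 → 18.0 centimorgans.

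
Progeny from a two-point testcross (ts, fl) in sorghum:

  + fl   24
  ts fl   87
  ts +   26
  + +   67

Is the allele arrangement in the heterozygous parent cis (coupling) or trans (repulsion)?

cis

The two most frequent classes are + + (67) and ts fl (87); these are the parental (non-recombinant) types.
So the F1 carried + + on one chromosome and ts fl on the other — the recessive alleles are on the same chromosome (cis / coupling).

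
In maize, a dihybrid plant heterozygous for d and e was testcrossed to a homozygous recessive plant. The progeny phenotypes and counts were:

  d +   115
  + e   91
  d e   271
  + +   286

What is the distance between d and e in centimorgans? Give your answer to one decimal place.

The two most frequent classes, + + (286) and d e (271), are the parental types, so the F1 was + + / d e.
The recombinant classes are + e and d +: 91 + 115 = 206.
Recombination frequency = 206/763 = 0.2700 ≈ 27.0%, i.e. 27.0 centimorgans.

27.0 centimorgans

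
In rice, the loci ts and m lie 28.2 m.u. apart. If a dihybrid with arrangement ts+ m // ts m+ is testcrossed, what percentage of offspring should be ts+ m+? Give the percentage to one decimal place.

14.1%

A map distance of 28.2 m.u. corresponds to a recombination frequency of 0.282.
The F1 is ts+ m / ts m+, so ts+ m+ is a recombinant gamete class with expected frequency r/2 = 0.282/2 = 0.1410.
That is 0.1410 = 14.1% of the progeny.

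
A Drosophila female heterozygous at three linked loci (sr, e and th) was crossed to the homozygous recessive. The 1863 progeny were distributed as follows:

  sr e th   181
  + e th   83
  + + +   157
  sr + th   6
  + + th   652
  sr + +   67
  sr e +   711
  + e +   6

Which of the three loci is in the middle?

The two most frequent reciprocal classes, + + th and sr e +, are the parental types, so the F1 was + + th / sr e +.
The two rarest classes, sr + th and + e +, are the double crossovers. Comparing them with the parentals, only the sr allele has switched, so sr is the middle locus and the order is e – sr – th.

sr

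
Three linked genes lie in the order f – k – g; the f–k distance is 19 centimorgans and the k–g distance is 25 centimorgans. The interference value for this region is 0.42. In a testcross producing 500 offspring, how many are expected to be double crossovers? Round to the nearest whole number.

Map distances give recombination frequencies of 0.190 and 0.250 for the two intervals.
With interference 0.42 (so coincidence = 0.58), expected double-crossover frequency = 0.190 × 0.250 × 0.58 = 0.02755.
Expected number = 0.02755 × 500 = 13.78 ≈ 14.

14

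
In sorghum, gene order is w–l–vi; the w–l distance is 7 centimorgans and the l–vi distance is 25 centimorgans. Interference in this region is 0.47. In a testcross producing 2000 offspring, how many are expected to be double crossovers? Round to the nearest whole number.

Map distances give recombination frequencies of 0.070 and 0.250 for the two intervals.
With interference 0.47 (so coincidence = 0.53), expected double-crossover frequency = 0.070 × 0.250 × 0.53 = 0.00928.
Expected number = 0.00928 × 2000 = 18.55 ≈ 19.

19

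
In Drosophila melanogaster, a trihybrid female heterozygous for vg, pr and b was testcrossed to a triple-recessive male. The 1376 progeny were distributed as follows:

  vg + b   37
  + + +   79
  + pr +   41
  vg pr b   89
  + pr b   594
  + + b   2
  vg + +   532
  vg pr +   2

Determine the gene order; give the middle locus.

The two most frequent reciprocal classes, vg + + and + pr b, are the parental types, so the F1 was vg + + / + pr b.
The two rarest classes, vg pr + and + + b, are the double crossovers. Comparing them with the parentals, only the pr allele has switched, so pr is the middle locus and the order is vg – pr – b.

pr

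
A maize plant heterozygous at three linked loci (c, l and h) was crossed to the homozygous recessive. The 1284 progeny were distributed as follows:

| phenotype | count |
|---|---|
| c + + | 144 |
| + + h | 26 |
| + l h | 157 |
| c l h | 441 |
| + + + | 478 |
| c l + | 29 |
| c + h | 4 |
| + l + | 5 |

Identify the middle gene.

l

The two most frequent reciprocal classes, c l h and + + +, are the parental types, so the F1 was c l h / + + +.
The two rarest classes, c + h and + l +, are the double crossovers. Comparing them with the parentals, only the l allele has switched, so l is the middle locus and the order is h – l – c.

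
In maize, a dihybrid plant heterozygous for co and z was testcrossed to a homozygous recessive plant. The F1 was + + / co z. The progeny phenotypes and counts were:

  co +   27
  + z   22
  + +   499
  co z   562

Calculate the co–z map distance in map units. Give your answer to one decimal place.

4.4 map units

The recombinant classes are + z and co +: 22 + 27 = 49.
Recombination frequency = 49/1110 = 0.0441 ≈ 4.4%, i.e. 4.4 map units.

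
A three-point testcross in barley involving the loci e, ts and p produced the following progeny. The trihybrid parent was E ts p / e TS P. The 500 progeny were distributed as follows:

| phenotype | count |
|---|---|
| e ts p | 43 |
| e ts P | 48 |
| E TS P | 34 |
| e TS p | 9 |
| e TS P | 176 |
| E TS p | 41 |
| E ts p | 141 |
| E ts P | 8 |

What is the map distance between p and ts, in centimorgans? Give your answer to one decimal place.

21.2 centimorgans

The two rarest classes, E ts P and e TS p, are the double crossovers. Comparing them with the parentals, only the p allele has switched, so p is the middle locus and the order is ts – p – e.
Crossovers in the ts–p interval produce the single-crossover classes E TS p and e ts P (41 + 48 = 89) plus the double crossovers (17).
RF(ts–p) = (89 + 17) / 500 = 106/500 = 0.2120 → 21.2 centimorgans.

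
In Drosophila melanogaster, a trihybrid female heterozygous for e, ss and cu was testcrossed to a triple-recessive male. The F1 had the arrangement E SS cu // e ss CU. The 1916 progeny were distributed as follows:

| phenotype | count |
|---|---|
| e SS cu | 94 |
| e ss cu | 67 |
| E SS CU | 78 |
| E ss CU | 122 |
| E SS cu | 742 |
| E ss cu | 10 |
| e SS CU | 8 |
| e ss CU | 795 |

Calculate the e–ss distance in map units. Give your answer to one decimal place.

The two rarest classes, E ss cu and e SS CU, are the double crossovers. Comparing them with the parentals, only the ss allele has switched, so ss is the middle locus and the order is cu – ss – e.
Crossovers in the ss–e interval produce the single-crossover classes e SS cu and E ss CU (94 + 122 = 216) plus the double crossovers (18).
RF(ss–e) = (216 + 18) / 1916 = 234/1916 = 0.1221 → 12.2 map units.

12.2 map units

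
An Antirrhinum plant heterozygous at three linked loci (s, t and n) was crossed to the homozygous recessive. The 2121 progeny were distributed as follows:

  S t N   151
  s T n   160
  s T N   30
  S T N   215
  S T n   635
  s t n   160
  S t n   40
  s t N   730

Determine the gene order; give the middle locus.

t

The two most frequent reciprocal classes, s t N and S T n, are the parental types, so the F1 was s t N / S T n.
The two rarest classes, s T N and S t n, are the double crossovers. Comparing them with the parentals, only the t allele has switched, so t is the middle locus and the order is s – t – n.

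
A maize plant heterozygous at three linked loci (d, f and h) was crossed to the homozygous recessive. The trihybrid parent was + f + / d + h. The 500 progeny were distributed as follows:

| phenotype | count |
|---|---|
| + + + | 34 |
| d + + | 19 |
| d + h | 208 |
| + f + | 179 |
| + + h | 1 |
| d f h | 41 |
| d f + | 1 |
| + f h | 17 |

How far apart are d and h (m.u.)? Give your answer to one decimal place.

7.6 m.u.

The two rarest classes, d f + and + + h, are the double crossovers. Comparing them with the parentals, only the d allele has switched, so d is the middle locus and the order is h – d – f.
Crossovers in the h–d interval produce the single-crossover classes + f h and d + + (17 + 19 = 36) plus the double crossovers (2).
RF(h–d) = (36 + 2) / 500 = 38/500 = 0.0760 → 7.6 m.u.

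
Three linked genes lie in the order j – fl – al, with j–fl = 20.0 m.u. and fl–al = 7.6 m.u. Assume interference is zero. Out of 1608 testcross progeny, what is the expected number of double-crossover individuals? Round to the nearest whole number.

24

Map distances give recombination frequencies of 0.200 and 0.076 for the two intervals.
With no interference, expected double-crossover frequency = 0.200 × 0.076 = 0.01520.
Expected number = 0.01520 × 1608 = 24.44 ≈ 24.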